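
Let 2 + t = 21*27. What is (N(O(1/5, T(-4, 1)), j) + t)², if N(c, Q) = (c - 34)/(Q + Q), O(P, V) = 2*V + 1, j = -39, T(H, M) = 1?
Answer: 1944898201/6084 ≈ 3.1967e+5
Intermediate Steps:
O(P, V) = 1 + 2*V
N(c, Q) = (-34 + c)/(2*Q) (N(c, Q) = (-34 + c)/((2*Q)) = (-34 + c)*(1/(2*Q)) = (-34 + c)/(2*Q))
t = 565 (t = -2 + 21*27 = -2 + 567 = 565)
(N(O(1/5, T(-4, 1)), j) + t)² = ((½)*(-34 + (1 + 2*1))/(-39) + 565)² = ((½)*(-1/39)*(-34 + (1 + 2)) + 565)² = ((½)*(-1/39)*(-34 + 3) + 565)² = ((½)*(-1/39)*(-31) + 565)² = (31/78 + 565)² = (44101/78)² = 1944898201/6084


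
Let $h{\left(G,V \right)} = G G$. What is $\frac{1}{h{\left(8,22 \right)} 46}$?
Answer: $\frac{1}{2944} \approx 0.00033967$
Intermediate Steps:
$h{\left(G,V \right)} = G^{2}$
$\frac{1}{h{\left(8,22 \right)} 46} = \frac{1}{8^{2} \cdot 46} = \frac{1}{64 \cdot 46} = \frac{1}{2944}$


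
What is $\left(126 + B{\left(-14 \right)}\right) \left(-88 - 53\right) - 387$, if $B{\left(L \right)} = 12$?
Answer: $-19845$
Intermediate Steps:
$\left(126 + B{\left(-14 \right)}\right) \left(-88 - 53\right) - 387 = \left(126 + 12\right) \left(-88 - 53\right) - 387 = 138 \left(-141\right) - 387 = -19458 - 387 = -19845$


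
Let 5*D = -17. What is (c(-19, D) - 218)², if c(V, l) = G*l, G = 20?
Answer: 81796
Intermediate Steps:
D = -17/5 (D = (⅕)*(-17) = -17/5 ≈ -3.4000)
c(V, l) = 20*l
(c(-19, D) - 218)² = (20*(-17/5) - 218)² = (-68 - 218)² = (-286)² = 81796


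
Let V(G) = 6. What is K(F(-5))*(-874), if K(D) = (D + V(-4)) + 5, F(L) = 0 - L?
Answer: -13984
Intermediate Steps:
F(L) = -L
K(D) = 11 + D (K(D) = (D + 6) + 5 = (6 + D) + 5 = 11 + D)
K(F(-5))*(-874) = (11 - 1*(-5))*(-874) = (11 + 5)*(-874) = 16*(-874) = -13984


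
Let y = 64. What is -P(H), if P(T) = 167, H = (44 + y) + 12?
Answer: -167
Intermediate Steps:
H = 120 (H = (44 + 64) + 12 = 108 + 12 = 120)
-P(H) = -1*167 = -167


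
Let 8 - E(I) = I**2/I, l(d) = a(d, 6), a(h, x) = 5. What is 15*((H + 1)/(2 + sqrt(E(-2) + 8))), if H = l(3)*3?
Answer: -240/7 + 360*sqrt(2)/7 ≈ 38.445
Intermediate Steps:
l(d) = 5
H = 15 (H = 5*3 = 15)
E(I) = 8 - I (E(I) = 8 - I**2/I = 8 - I)
15*((H + 1)/(2 + sqrt(E(-2) + 8))) = 15*((15 + 1)/(2 + sqrt((8 - 1*(-2)) + 8))) = 15*(16/(2 + sqrt((8 + 2) + 8))) = 15*(16/(2 + sqrt(10 + 8))) = 15*(16/(2 + sqrt(18))) = 15*(16/(2 + 3*sqrt(2))) = 240/(2 + 3*sqrt(2))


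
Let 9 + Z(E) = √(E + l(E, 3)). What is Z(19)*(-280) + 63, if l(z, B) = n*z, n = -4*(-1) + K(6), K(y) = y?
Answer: 2583 - 280*√209 ≈ -1464.9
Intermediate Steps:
n = 10 (n = -4*(-1) + 6 = -1*(-4) + 6 = 4 + 6 = 10)
l(z, B) = 10*z
Z(E) = -9 + √11*√E (Z(E) = -9 + √(E + 10*E) = -9 + √(11*E) = -9 + √11*√E)
Z(19)*(-280) + 63 = (-9 + √11*√19)*(-280) + 63 = (-9 + √209)*(-280) + 63 = (2520 - 280*√209) + 63 = 2583 - 280*√209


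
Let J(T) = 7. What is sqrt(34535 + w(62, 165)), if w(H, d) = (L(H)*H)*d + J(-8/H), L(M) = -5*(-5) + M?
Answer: 6*sqrt(25682) ≈ 961.54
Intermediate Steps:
L(M) = 25 + M
w(H, d) = 7 + H*d*(25 + H) (w(H, d) = ((25 + H)*H)*d + 7 = (H*(25 + H))*d + 7 = H*d*(25 + H) + 7 = 7 + H*d*(25 + H))
sqrt(34535 + w(62, 165)) = sqrt(34535 + (7 + 62*165*(25 + 62))) = sqrt(34535 + (7 + 62*165*87)) = sqrt(34535 + (7 + 890010)) = sqrt(34535 + 890017) = sqrt(924552) = 6*sqrt(25682)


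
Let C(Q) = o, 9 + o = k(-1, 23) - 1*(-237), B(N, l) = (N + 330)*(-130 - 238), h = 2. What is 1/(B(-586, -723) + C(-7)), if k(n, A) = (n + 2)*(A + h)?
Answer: 1/94461 ≈ 1.0586e-5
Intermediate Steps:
B(N, l) = -121440 - 368*N (B(N, l) = (330 + N)*(-368) = -121440 - 368*N)
k(n, A) = (2 + A)*(2 + n) (k(n, A) = (n + 2)*(A + 2) = (2 + n)*(2 + A) = (2 + A)*(2 + n))
o = 253 (o = -9 + ((4 + 2*23 + 2*(-1) + 23*(-1)) - 1*(-237)) = -9 + ((4 + 46 - 2 - 23) + 237) = -9 + (25 + 237) = -9 + 262 = 253)
C(Q) = 253
1/(B(-586, -723) + C(-7)) = 1/((-121440 - 368*(-586)) + 253) = 1/((-121440 + 215648) + 253) = 1/(94208 + 253) = 1/94461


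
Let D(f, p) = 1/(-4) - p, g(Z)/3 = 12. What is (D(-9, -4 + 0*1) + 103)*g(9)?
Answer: 3843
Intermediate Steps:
g(Z) = 36 (g(Z) = 3*12 = 36)
D(f, p) = -¼ - p
(D(-9, -4 + 0*1) + 103)*g(9) = ((-¼ - (-4 + 0*1)) + 103)*36 = ((-¼ - (-4 + 0)) + 103)*36 = ((-¼ - 1*(-4)) + 103)*36 = ((-¼ + 4) + 103)*36 = (15/4 + 103)*36 = (427/4)*36 = 3843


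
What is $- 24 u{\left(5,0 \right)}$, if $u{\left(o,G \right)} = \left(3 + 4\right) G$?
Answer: $0$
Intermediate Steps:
$u{\left(o,G \right)} = 7 G$
$- 24 u{\left(5,0 \right)} = - 24 \cdot 7 \cdot 0 = \left(-24\right) 0 = 0$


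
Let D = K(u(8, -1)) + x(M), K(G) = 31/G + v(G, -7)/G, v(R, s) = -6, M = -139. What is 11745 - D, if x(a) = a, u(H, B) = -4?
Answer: 47561/4 ≈ 11890.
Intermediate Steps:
K(G) = 25/G (K(G) = 31/G - 6/G = 25/G)
D = -581/4 (D = 25/(-4) - 139 = 25*(-¼) - 139 = -25/4 - 139 = -581/4 ≈ -145.25)
11745 - D = 11745 - 1*(-581/4) = 11745 + 581/4 = 47561/4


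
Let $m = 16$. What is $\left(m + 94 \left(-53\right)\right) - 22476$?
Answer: $-27442$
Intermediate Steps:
$\left(m + 94 \left(-53\right)\right) - 22476 = \left(16 + 94 \left(-53\right)\right) - 22476 = \left(16 - 4982\right) - 22476 = -4966 - 22476 = -27442$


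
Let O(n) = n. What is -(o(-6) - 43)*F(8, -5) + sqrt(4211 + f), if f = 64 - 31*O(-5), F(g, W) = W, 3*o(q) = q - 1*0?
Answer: -225 + sqrt(4430) ≈ -158.44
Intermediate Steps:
o(q) = q/3 (o(q) = (q - 1*0)/3 = (q + 0)/3 = q/3)
f = 219 (f = 64 - 31*(-5) = 64 + 155 = 219)
-(o(-6) - 43)*F(8, -5) + sqrt(4211 + f) = -((1/3)*(-6) - 43)*(-5) + sqrt(4211 + 219) = -(-2 - 43)*(-5) + sqrt(4430) = -(-45)*(-5) + sqrt(4430) = -1*225 + sqrt(4430) = -225 + sqrt(4430)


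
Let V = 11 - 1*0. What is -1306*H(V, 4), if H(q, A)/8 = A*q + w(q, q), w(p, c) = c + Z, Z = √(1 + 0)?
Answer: -585088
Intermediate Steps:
Z = 1 (Z = √1 = 1)
w(p, c) = 1 + c (w(p, c) = c + 1 = 1 + c)
V = 11 (V = 11 + 0 = 11)
H(q, A) = 8 + 8*q + 8*A*q (H(q, A) = 8*(A*q + (1 + q)) = 8*(1 + q + A*q) = 8 + 8*q + 8*A*q)
-1306*H(V, 4) = -1306*(8 + 8*11 + 8*4*11) = -1306*(8 + 88 + 352) = -1306*448 = -585088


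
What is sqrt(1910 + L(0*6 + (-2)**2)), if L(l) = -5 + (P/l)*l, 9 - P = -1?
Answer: sqrt(1915) ≈ 43.761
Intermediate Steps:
P = 10 (P = 9 - 1*(-1) = 9 + 1 = 10)
L(l) = 5 (L(l) = -5 + (10/l)*l = -5 + 10 = 5)
sqrt(1910 + L(0*6 + (-2)**2)) = sqrt(1910 + 5) = sqrt(1915)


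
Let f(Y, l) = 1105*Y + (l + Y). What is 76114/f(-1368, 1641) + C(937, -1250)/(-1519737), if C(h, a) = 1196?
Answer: -13053428550/255208927831 ≈ -0.051148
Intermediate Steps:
f(Y, l) = l + 1106*Y (f(Y, l) = 1105*Y + (Y + l) = l + 1106*Y)
76114/f(-1368, 1641) + C(937, -1250)/(-1519737) = 76114/(1641 + 1106*(-1368)) + 1196/(-1519737) = 76114/(1641 - 1513008) + 1196*(-1/1519737) = 76114/(-1511367) - 1196/1519737 = 76114*(-1/1511367) - 1196/1519737 = -76114/1511367 - 1196/1519737 = -13053428550/255208927831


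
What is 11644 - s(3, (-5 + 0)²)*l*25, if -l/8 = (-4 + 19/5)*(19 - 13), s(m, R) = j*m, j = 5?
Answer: 8044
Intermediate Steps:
s(m, R) = 5*m
l = 48/5 (l = -8*(-4 + 19/5)*(19 - 13) = -8*(-4 + 19*(⅕))*6 = -8*(-4 + 19/5)*6 = -(-8)*6/5 = -8*(-6/5) = 48/5 ≈ 9.6000)
11644 - s(3, (-5 + 0)²)*l*25 = 11644 - (5*3)*(48/5)*25 = 11644 - 15*(48/5)*25 = 11644 - 144*25 = 11644 - 1*3600 = 11644 - 3600 = 8044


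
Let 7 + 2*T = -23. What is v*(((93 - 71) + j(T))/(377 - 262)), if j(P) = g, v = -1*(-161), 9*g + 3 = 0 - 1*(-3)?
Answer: 154/5 ≈ 30.800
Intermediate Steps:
T = -15 (T = -7/2 + (½)*(-23) = -7/2 - 23/2 = -15)
g = 0 (g = -⅓ + (0 - 1*(-3))/9 = -⅓ + (0 + 3)/9 = -⅓ + (⅑)*3 = -⅓ + ⅓ = 0)
v = 161
j(P) = 0
v*(((93 - 71) + j(T))/(377 - 262)) = 161*(((93 - 71) + 0)/(377 - 262)) = 161*((22 + 0)/115) = 161*(22*(1/115)) = 161*(22/115) = 154/5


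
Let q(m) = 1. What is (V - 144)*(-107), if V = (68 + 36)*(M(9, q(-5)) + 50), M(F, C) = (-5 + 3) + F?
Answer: -618888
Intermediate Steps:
M(F, C) = -2 + F
V = 5928 (V = (68 + 36)*((-2 + 9) + 50) = 104*(7 + 50) = 104*57 = 5928)
(V - 144)*(-107) = (5928 - 144)*(-107) = 5784*(-107) = -618888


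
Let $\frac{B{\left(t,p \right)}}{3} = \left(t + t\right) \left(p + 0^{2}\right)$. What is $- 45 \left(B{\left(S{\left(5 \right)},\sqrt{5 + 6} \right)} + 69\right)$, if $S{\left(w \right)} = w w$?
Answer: $-3105 - 6750 \sqrt{11} \approx -25492.0$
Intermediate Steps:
$S{\left(w \right)} = w^{2}$
$B{\left(t,p \right)} = 6 p t$ ($B{\left(t,p \right)} = 3 \left(t + t\right) \left(p + 0^{2}\right) = 3 \cdot 2 t \left(p + 0\right) = 3 \cdot 2 t p = 3 \cdot 2 p t = 6 p t$)
$- 45 \left(B{\left(S{\left(5 \right)},\sqrt{5 + 6} \right)} + 69\right) = - 45 \left(6 \sqrt{5 + 6} \cdot 5^{2} + 69\right) = - 45 \left(6 \sqrt{11} \cdot 25 + 69\right) = - 45 \left(150 \sqrt{11} + 69\right) = - 45 \left(69 + 150 \sqrt{11}\right) = -3105 - 6750 \sqrt{11}$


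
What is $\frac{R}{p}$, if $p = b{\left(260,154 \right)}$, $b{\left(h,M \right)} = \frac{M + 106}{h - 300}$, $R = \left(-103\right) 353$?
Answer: $\frac{72718}{13} \approx 5593.7$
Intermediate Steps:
$R = -36359$
$b{\left(h,M \right)} = \frac{106 + M}{-300 + h}$
$p = - \frac{13}{2}$ ($p = \frac{106 + 154}{-300 + 260} = \frac{1}{-40} \cdot 260 = \left(- \frac{1}{40}\right) 260 = - \frac{13}{2} \approx -6.5$)
$\frac{R}{p} = - \frac{36359}{- \frac{13}{2}} = \left(-36359\right) \left(- \frac{2}{13}\right) = \frac{72718}{13}$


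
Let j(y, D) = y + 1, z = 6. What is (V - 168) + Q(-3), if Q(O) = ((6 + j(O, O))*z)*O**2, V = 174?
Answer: 222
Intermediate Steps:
j(y, D) = 1 + y
Q(O) = O**2*(42 + 6*O) (Q(O) = ((6 + (1 + O))*6)*O**2 = ((7 + O)*6)*O**2 = (42 + 6*O)*O**2 = O**2*(42 + 6*O))
(V - 168) + Q(-3) = (174 - 168) + 6*(-3)**2*(7 - 3) = 6 + 6*9*4 = 6 + 216 = 222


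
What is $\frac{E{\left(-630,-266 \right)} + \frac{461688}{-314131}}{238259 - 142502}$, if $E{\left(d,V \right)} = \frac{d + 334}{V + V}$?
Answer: $- \frac{38158810}{4000672208211} \approx -9.5381 \cdot 10^{-6}$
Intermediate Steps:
$E{\left(d,V \right)} = \frac{334 + d}{2 V}$
$\frac{E{\left(-630,-266 \right)} + \frac{461688}{-314131}}{238259 - 142502} = \frac{\frac{334 - 630}{2 \left(-266\right)} + \frac{461688}{-314131}}{238259 - 142502} = \frac{\frac{1}{2} \left(- \frac{1}{266}\right) \left(-296\right) + 461688 \left(- \frac{1}{314131}\right)}{95757} = \left(\frac{74}{133} - \frac{461688}{314131}\right) \frac{1}{95757} = \left(- \frac{38158810}{41779423}\right) \frac{1}{95757} = - \frac{38158810}{4000672208211}$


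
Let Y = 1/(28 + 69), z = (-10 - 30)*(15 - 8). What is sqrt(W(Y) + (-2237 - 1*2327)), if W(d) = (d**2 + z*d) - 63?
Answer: I*sqrt(43562602)/97 ≈ 68.043*I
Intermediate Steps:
z = -280 (z = -40*7 = -280)
Y = 1/97 ≈ 0.010309
W(d) = -63 + d**2 - 280*d (W(d) = (d**2 - 280*d) - 63 = -63 + d**2 - 280*d)
sqrt(W(Y) + (-2237 - 1*2327)) = sqrt((-63 + (1/97)**2 - 280*1/97) + (-2237 - 1*2327)) = sqrt((-63 + 1/9409 - 280/97) + (-2237 - 2327)) = sqrt(-619926/9409 - 4564) = sqrt(-43562602/9409) = I*sqrt(43562602)/97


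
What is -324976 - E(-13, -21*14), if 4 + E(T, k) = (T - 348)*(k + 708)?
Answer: -175518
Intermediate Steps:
E(T, k) = -4 + (-348 + T)*(708 + k) (E(T, k) = -4 + (T - 348)*(k + 708) = -4 + (-348 + T)*(708 + k))
-324976 - E(-13, -21*14) = -324976 - (-246388 - (-7308)*14 + 708*(-13) - (-273)*14) = -324976 - (-246388 - 348*(-294) - 9204 - 13*(-294)) = -324976 - (-246388 + 102312 - 9204 + 3822) = -324976 - 1*(-149458) = -324976 + 149458 = -175518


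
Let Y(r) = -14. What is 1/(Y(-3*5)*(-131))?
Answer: 1/1834 ≈ 0.00054526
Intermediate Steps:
1/(Y(-3*5)*(-131)) = 1/(-14*(-131)) = 1/1834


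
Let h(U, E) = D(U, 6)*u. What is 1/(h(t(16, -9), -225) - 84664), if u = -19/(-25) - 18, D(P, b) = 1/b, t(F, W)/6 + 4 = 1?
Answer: -150/12700031 ≈ -1.1811e-5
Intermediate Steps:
t(F, W) = -18 (t(F, W) = -24 + 6*1 = -24 + 6 = -18)
u = -431/25 (u = -19*(-1/25) - 18 = 19/25 - 18 = -431/25 ≈ -17.240)
h(U, E) = -431/150 (h(U, E) = -431/25/6 = (⅙)*(-431/25) = -431/150)
1/(h(t(16, -9), -225) - 84664) = 1/(-431/150 - 84664) = 1/(-12700031/150) = -150/12700031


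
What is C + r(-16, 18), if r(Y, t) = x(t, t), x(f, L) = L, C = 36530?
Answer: 36548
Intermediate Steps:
r(Y, t) = t
C + r(-16, 18) = 36530 + 18 = 36548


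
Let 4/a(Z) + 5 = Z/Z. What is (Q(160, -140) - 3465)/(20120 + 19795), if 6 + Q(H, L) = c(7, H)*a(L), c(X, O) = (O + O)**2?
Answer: -105871/39915 ≈ -2.6524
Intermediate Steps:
c(X, O) = 4*O**2 (c(X, O) = (2*O)**2 = 4*O**2)
a(Z) = -1 (a(Z) = 4/(-5 + Z/Z) = 4/(-5 + 1) = 4/(-4) = 4*(-1/4) = -1)
Q(H, L) = -6 - 4*H**2 (Q(H, L) = -6 + (4*H**2)*(-1) = -6 - 4*H**2)
(Q(160, -140) - 3465)/(20120 + 19795) = ((-6 - 4*160**2) - 3465)/(20120 + 19795) = ((-6 - 4*25600) - 3465)/39915 = ((-6 - 102400) - 3465)*(1/39915) = (-102406 - 3465)*(1/39915) = -105871*1/39915 = -105871/39915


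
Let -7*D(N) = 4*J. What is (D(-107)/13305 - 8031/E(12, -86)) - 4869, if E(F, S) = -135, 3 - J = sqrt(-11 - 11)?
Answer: -1343801488/279405 + 4*I*sqrt(22)/93135 ≈ -4809.5 + 0.00020145*I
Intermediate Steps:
J = 3 - I*sqrt(22) (J = 3 - sqrt(-11 - 11) = 3 - sqrt(-22) = 3 - I*sqrt(22) ≈ 3.0 - 4.6904*I)
D(N) = -12/7 + 4*I*sqrt(22)/7 (D(N) = -4*(3 - I*sqrt(22))/7 = -(12 - 4*I*sqrt(22))/7 = -12/7 + 4*I*sqrt(22)/7)
(D(-107)/13305 - 8031/E(12, -86)) - 4869 = ((-12/7 + 4*I*sqrt(22)/7)/13305 - 8031/(-135)) - 4869 = ((-12/7 + 4*I*sqrt(22)/7)*(1/13305) - 8031*(-1/135)) - 4869 = ((-4/31045 + 4*I*sqrt(22)/93135) + 2677/45) - 4869 = (16621457/279405 + 4*I*sqrt(22)/93135) - 4869 = -1343801488/279405 + 4*I*sqrt(22)/93135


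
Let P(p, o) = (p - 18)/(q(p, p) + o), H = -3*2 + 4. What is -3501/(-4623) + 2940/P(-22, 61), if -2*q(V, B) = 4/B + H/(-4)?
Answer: -606310083/135608 ≈ -4471.0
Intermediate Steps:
H = -2 (H = -6 + 4 = -2)
q(V, B) = -¼ - 2/B (q(V, B) = -(4/B - 2/(-4))/2 = -(4/B - 2*(-¼))/2 = -(4/B + ½)/2 = -(½ + 4/B)/2 = -¼ - 2/B)
P(p, o) = (-18 + p)/(o + (-8 - p)/(4*p)) (P(p, o) = (p - 18)/((-8 - p)/(4*p) + o) = (-18 + p)/(o + (-8 - p)/(4*p)))
-3501/(-4623) + 2940/P(-22, 61) = -3501/(-4623) + 2940/((4*(-22)*(-18 - 22)/(-8 - 1*(-22) + 4*61*(-22)))) = -3501*(-1/4623) + 2940/((4*(-22)*(-40)/(-8 + 22 - 5368))) = 1167/1541 + 2940/((4*(-22)*(-40)/(-5354))) = 1167/1541 + 2940/((4*(-22)*(-1/5354)*(-40))) = 1167/1541 + 2940/(-1760/2677) = 1167/1541 + 2940*(-2677/1760) = 1167/1541 - 393519/88 = -606310083/135608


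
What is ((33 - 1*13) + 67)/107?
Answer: 87/107 ≈ 0.81308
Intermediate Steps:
((33 - 1*13) + 67)/107 = ((33 - 13) + 67)/107 = (20 + 67)/107 = (1/107)*87 = 87/107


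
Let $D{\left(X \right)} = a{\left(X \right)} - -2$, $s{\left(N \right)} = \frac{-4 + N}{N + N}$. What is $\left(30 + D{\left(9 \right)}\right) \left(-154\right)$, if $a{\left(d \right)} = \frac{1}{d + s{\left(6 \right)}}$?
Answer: $- \frac{24724}{5} \approx -4944.8$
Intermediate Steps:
$s{\left(N \right)} = \frac{-4 + N}{2 N}$
$a{\left(d \right)} = \frac{1}{\frac{1}{6} + d}$ ($a{\left(d \right)} = \frac{1}{d + \frac{-4 + 6}{2 \cdot 6}} = \frac{1}{d + \frac{1}{2} \cdot \frac{1}{6} \cdot 2} = \frac{1}{d + \frac{1}{6}} = \frac{1}{\frac{1}{6} + d}$)
$D{\left(X \right)} = 2 + \frac{6}{1 + 6 X}$ ($D{\left(X \right)} = \frac{6}{1 + 6 X} - -2 = \frac{6}{1 + 6 X} + 2 = 2 + \frac{6}{1 + 6 X}$)
$\left(30 + D{\left(9 \right)}\right) \left(-154\right) = \left(30 + \frac{4 \left(2 + 3 \cdot 9\right)}{1 + 6 \cdot 9}\right) \left(-154\right) = \left(30 + \frac{4 \left(2 + 27\right)}{1 + 54}\right) \left(-154\right) = \left(30 + 4 \cdot \frac{1}{55} \cdot 29\right) \left(-154\right) = \left(30 + \frac{116}{55}\right) \left(-154\right) = \frac{1766}{55} \left(-154\right) = - \frac{24724}{5}$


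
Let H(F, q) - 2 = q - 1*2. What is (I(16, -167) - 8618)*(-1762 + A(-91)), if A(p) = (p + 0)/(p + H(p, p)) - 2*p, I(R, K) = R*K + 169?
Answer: 35131239/2 ≈ 1.7566e+7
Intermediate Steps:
H(F, q) = q (H(F, q) = 2 + (q - 1*2) = 2 + (q - 2) = 2 + (-2 + q) = q)
I(R, K) = 169 + K*R (I(R, K) = K*R + 169 = 169 + K*R)
A(p) = ½ - 2*p (A(p) = (p + 0)/(p + p) - 2*p = p/((2*p)) - 2*p = p*(1/(2*p)) - 2*p = ½ - 2*p)
(I(16, -167) - 8618)*(-1762 + A(-91)) = ((169 - 167*16) - 8618)*(-1762 + (½ - 2*(-91))) = ((169 - 2672) - 8618)*(-1762 + (½ + 182)) = (-2503 - 8618)*(-1762 + 365/2) = -11121*(-3159/2) = 35131239/2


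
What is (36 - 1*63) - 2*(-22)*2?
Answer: 61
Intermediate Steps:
(36 - 1*63) - 2*(-22)*2 = (36 - 63) + 44*2 = -27 + 88 = 61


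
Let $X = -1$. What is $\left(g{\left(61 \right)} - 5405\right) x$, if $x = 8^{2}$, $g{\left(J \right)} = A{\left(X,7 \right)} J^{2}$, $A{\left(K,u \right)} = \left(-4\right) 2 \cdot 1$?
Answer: $-2251072$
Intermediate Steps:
$A{\left(K,u \right)} = -8$ ($A{\left(K,u \right)} = \left(-8\right) 1 = -8$)
$g{\left(J \right)} = - 8 J^{2}$
$x = 64$
$\left(g{\left(61 \right)} - 5405\right) x = \left(- 8 \cdot 61^{2} - 5405\right) 64 = \left(\left(-8\right) 3721 - 5405\right) 64 = \left(-29768 - 5405\right) 64 = \left(-35173\right) 64 = -2251072$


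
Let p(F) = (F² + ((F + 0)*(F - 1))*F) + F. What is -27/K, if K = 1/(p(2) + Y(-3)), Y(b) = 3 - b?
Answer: -432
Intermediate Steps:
p(F) = F + F² + F²*(-1 + F) (p(F) = (F² + (F*(-1 + F))*F) + F = (F² + F²*(-1 + F)) + F = F + F² + F²*(-1 + F))
K = 1/16 (K = 1/((2 + 2³) + (3 - 1*(-3))) = 1/((2 + 8) + (3 + 3)) = 1/(10 + 6) = 1/16 ≈ 0.062500)
-27/K = -27/1/16 = -27*16 = -9*48 = -432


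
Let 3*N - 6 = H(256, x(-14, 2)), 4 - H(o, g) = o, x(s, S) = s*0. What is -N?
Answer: 82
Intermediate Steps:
x(s, S) = 0
H(o, g) = 4 - o
N = -82 (N = 2 + (4 - 1*256)/3 = 2 + (4 - 256)/3 = 2 + (⅓)*(-252) = 2 - 84 = -82)
-N = -1*(-82) = 82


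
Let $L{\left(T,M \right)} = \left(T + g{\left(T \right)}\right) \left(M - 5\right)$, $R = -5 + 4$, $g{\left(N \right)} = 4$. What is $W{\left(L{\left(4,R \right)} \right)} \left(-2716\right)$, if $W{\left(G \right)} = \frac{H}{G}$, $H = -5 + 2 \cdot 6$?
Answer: $\frac{4753}{12} \approx 396.08$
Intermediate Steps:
$R = -1$
$L{\left(T,M \right)} = \left(-5 + M\right) \left(4 + T\right)$ ($L{\left(T,M \right)} = \left(T + 4\right) \left(M - 5\right) = \left(4 + T\right) \left(-5 + M\right) = \left(-5 + M\right) \left(4 + T\right)$)
$H = 7$ ($H = -5 + 12 = 7$)
$W{\left(G \right)} = \frac{7}{G}$
$W{\left(L{\left(4,R \right)} \right)} \left(-2716\right) = \frac{7}{-20 - 20 + 4 \left(-1\right) - 4} \left(-2716\right) = \frac{7}{-20 - 20 - 4 - 4} \left(-2716\right) = \frac{7}{-48} \left(-2716\right) = 7 \left(- \frac{1}{48}\right) \left(-2716\right) = \left(- \frac{7}{48}\right) \left(-2716\right) = \frac{4753}{12}$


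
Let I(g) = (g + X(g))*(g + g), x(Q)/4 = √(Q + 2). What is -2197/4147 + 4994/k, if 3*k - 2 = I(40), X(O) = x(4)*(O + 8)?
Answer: -63200768660/112074652481 + 57530880*√6/351331199 ≈ -0.16281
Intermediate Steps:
x(Q) = 4*√(2 + Q) (x(Q) = 4*√(Q + 2) = 4*√(2 + Q))
X(O) = 4*√6*(8 + O) (X(O) = (4*√(2 + 4))*(O + 8) = (4*√6)*(8 + O) = 4*√6*(8 + O))
I(g) = 2*g*(g + 4*√6*(8 + g)) (I(g) = (g + 4*√6*(8 + g))*(g + g) = (g + 4*√6*(8 + g))*(2*g) = 2*g*(g + 4*√6*(8 + g)))
k = 3202/3 + 5120*√6 (k = ⅔ + (2*40*(40 + 4*√6*(8 + 40)))/3 = ⅔ + (2*40*(40 + 4*√6*48))/3 = ⅔ + (2*40*(40 + 192*√6))/3 = ⅔ + (3200 + 15360*√6)/3 = ⅔ + (3200/3 + 5120*√6) = 3202/3 + 5120*√6 ≈ 13609.)
-2197/4147 + 4994/k = -2197/4147 + 4994/(3202/3 + 5120*√6) = -2197*1/4147 + 4994/(3202/3 + 5120*√6) = -169/319 + 4994/(3202/3 + 5120*√6)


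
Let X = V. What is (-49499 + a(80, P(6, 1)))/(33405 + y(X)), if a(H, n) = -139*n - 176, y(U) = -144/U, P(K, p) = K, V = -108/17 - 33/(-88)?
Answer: -13687939/9059283 ≈ -1.5109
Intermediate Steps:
V = -813/136 (V = -108*1/17 - 33*(-1/88) = -108/17 + 3/8 = -813/136 ≈ -5.9779)
X = -813/136 ≈ -5.9779
a(H, n) = -176 - 139*n
(-49499 + a(80, P(6, 1)))/(33405 + y(X)) = (-49499 + (-176 - 139*6))/(33405 - 144/(-813/136)) = (-49499 + (-176 - 834))/(33405 - 144*(-136/813)) = (-49499 - 1010)/(33405 + 6528/271) = -50509/9059283/271 = -50509*271/9059283 = -13687939/9059283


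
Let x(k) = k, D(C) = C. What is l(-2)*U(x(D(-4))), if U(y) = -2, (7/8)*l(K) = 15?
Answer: -240/7 ≈ -34.286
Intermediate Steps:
l(K) = 120/7 (l(K) = (8/7)*15 = 120/7)
l(-2)*U(x(D(-4))) = (120/7)*(-2) = -240/7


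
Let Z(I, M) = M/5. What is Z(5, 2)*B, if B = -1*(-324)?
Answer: 648/5 ≈ 129.60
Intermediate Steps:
Z(I, M) = M/5 (Z(I, M) = M*(1/5) = M/5)
B = 324
Z(5, 2)*B = ((1/5)*2)*324 = (2/5)*324 = 648/5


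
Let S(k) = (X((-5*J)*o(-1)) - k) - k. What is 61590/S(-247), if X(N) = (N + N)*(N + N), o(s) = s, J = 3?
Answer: 30795/697 ≈ 44.182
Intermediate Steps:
X(N) = 4*N² (X(N) = (2*N)*(2*N) = 4*N²)
S(k) = 900 - 2*k (S(k) = (4*(-5*3*(-1))² - k) - k = (4*(-15*(-1))² - k) - k = (4*15² - k) - k = (4*225 - k) - k = (900 - k) - k = 900 - 2*k)
61590/S(-247) = 61590/(900 - 2*(-247)) = 61590/(900 + 494) = 61590/1394 = 61590*(1/1394) = 30795/697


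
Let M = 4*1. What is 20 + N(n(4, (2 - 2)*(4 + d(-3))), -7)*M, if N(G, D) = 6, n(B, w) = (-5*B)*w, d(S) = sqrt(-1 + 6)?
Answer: 44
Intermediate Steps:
d(S) = sqrt(5)
n(B, w) = -5*B*w
M = 4
20 + N(n(4, (2 - 2)*(4 + d(-3))), -7)*M = 20 + 6*4 = 20 + 24 = 44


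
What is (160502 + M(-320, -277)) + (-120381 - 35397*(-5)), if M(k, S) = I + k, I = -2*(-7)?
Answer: 216800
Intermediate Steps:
I = 14
M(k, S) = 14 + k
(160502 + M(-320, -277)) + (-120381 - 35397*(-5)) = (160502 + (14 - 320)) + (-120381 - 35397*(-5)) = (160502 - 306) + (-120381 - 1*(-176985)) = 160196 + (-120381 + 176985) = 160196 + 56604 = 216800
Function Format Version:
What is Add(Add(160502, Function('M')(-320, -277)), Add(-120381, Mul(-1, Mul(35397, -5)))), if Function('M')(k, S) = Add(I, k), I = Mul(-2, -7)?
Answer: 216800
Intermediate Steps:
I = 14
Function('M')(k, S) = Add(14, k)
Add(Add(160502, Function('M')(-320, -277)), Add(-120381, Mul(-1, Mul(35397, -5)))) = Add(Add(160502, Add(14, -320)), Add(-120381, Mul(-1, Mul(35397, -5)))) = Add(Add(160502, -306), Add(-120381, Mul(-1, -176985))) = Add(160196, Add(-120381, 176985)) = Add(160196, 56604) = 216800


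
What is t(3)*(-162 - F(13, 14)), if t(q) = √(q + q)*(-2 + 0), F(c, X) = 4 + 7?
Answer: 346*√6 ≈ 847.52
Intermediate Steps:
F(c, X) = 11
t(q) = -2*√2*√q (t(q) = √(2*q)*(-2) = (√2*√q)*(-2) = -2*√2*√q)
t(3)*(-162 - F(13, 14)) = (-2*√2*√3)*(-162 - 1*11) = (-2*√6)*(-162 - 11) = -2*√6*(-173) = 346*√6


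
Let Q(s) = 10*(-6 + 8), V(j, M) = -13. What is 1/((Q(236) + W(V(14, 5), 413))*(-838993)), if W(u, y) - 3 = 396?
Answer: -1/351538067 ≈ -2.8446e-9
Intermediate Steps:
Q(s) = 20 (Q(s) = 10*2 = 20)
W(u, y) = 399 (W(u, y) = 3 + 396 = 399)
1/((Q(236) + W(V(14, 5), 413))*(-838993)) = 1/((20 + 399)*(-838993)) = -1/838993/419 = (1/419)*(-1/838993) = -1/351538067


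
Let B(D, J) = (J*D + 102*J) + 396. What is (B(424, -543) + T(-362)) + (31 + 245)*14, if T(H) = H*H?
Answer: -150314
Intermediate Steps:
T(H) = H**2
B(D, J) = 396 + 102*J + D*J (B(D, J) = (D*J + 102*J) + 396 = (102*J + D*J) + 396 = 396 + 102*J + D*J)
(B(424, -543) + T(-362)) + (31 + 245)*14 = ((396 + 102*(-543) + 424*(-543)) + (-362)**2) + (31 + 245)*14 = ((396 - 55386 - 230232) + 131044) + 276*14 = (-285222 + 131044) + 3864 = -154178 + 3864 = -150314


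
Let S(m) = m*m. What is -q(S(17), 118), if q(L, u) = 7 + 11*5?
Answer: -62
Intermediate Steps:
S(m) = m²
q(L, u) = 62 (q(L, u) = 7 + 55 = 62)
-q(S(17), 118) = -1*62 = -62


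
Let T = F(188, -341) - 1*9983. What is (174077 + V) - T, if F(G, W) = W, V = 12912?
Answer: 197313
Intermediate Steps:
T = -10324 (T = -341 - 1*9983 = -341 - 9983 = -10324)
(174077 + V) - T = (174077 + 12912) - 1*(-10324) = 186989 + 10324 = 197313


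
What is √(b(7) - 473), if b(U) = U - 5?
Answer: I*√471 ≈ 21.703*I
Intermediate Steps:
b(U) = -5 + U
√(b(7) - 473) = √((-5 + 7) - 473) = √(2 - 473) = √(-471) = I*√471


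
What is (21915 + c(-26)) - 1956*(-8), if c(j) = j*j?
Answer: 38239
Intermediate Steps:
c(j) = j**2
(21915 + c(-26)) - 1956*(-8) = (21915 + (-26)**2) - 1956*(-8) = (21915 + 676) + 15648 = 22591 + 15648 = 38239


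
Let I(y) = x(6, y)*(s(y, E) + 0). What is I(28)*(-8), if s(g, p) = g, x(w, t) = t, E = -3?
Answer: -6272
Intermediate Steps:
I(y) = y**2 (I(y) = y*(y + 0) = y*y = y**2)
I(28)*(-8) = 28**2*(-8) = 784*(-8) = -6272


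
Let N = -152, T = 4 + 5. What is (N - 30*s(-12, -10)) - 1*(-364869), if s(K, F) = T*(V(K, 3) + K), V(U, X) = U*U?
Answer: 329077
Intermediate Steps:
V(U, X) = U²
T = 9
s(K, F) = 9*K + 9*K² (s(K, F) = 9*(K² + K) = 9*(K + K²) = 9*K + 9*K²)
(N - 30*s(-12, -10)) - 1*(-364869) = (-152 - 270*(-12)*(1 - 12)) - 1*(-364869) = (-152 - 270*(-12)*(-11)) + 364869 = (-152 - 30*1188) + 364869 = (-152 - 35640) + 364869 = -35792 + 364869 = 329077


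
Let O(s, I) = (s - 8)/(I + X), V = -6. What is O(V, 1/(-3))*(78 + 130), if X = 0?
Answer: 8736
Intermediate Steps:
O(s, I) = (-8 + s)/I (O(s, I) = (s - 8)/(I + 0) = (-8 + s)/I)
O(V, 1/(-3))*(78 + 130) = ((-8 - 6)/(1/(-3)))*(78 + 130) = (-14/(-⅓))*208 = -3*(-14)*208 = 42*208 = 8736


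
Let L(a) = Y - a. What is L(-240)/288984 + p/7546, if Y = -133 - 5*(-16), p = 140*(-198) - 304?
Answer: -4048538257/1090336632 ≈ -3.7131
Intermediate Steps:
p = -28024 (p = -27720 - 304 = -28024)
Y = -53 (Y = -133 + 80 = -53)
L(a) = -53 - a
L(-240)/288984 + p/7546 = (-53 - 1*(-240))/288984 - 28024/7546 = (-53 + 240)*(1/288984) - 28024*1/7546 = 187*(1/288984) - 14012/3773 = 187/288984 - 14012/3773 = -4048538257/1090336632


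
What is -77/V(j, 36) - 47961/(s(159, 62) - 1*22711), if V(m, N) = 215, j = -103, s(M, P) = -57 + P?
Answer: 8563253/4881790 ≈ 1.7541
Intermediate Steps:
-77/V(j, 36) - 47961/(s(159, 62) - 1*22711) = -77/215 - 47961/((-57 + 62) - 1*22711) = -77*1/215 - 47961/(5 - 22711) = -77/215 - 47961/(-22706) = -77/215 - 47961*(-1/22706) = -77/215 + 47961/22706 = 8563253/4881790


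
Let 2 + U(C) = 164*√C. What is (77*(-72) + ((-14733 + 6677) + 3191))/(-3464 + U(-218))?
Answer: 18038797/8938242 + 426769*I*√218/4469121 ≈ 2.0182 + 1.4099*I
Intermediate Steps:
U(C) = -2 + 164*√C
(77*(-72) + ((-14733 + 6677) + 3191))/(-3464 + U(-218)) = (77*(-72) + ((-14733 + 6677) + 3191))/(-3464 + (-2 + 164*√(-218))) = (-5544 + (-8056 + 3191))/(-3464 + (-2 + 164*(I*√218))) = (-5544 - 4865)/(-3464 + (-2 + 164*I*√218)) = -10409/(-3466 + 164*I*√218)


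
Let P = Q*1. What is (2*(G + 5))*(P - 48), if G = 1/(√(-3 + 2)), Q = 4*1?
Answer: -440 + 88*I ≈ -440.0 + 88.0*I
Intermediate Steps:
Q = 4
G = -I (G = 1/(√(-1)) = 1/I = -I ≈ -1.0*I)
P = 4 (P = 4*1 = 4)
(2*(G + 5))*(P - 48) = (2*(-I + 5))*(4 - 48) = (2*(5 - I))*(-44) = (10 - 2*I)*(-44) = -440 + 88*I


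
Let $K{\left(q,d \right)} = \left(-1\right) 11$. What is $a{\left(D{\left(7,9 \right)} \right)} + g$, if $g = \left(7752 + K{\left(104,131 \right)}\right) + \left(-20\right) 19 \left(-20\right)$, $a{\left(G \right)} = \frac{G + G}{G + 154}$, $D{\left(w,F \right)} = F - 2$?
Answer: $\frac{352845}{23} \approx 15341.0$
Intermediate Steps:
$D{\left(w,F \right)} = -2 + F$
$a{\left(G \right)} = \frac{2 G}{154 + G}$
$K{\left(q,d \right)} = -11$
$g = 15341$ ($g = \left(7752 - 11\right) + \left(-20\right) 19 \left(-20\right) = 7741 - -7600 = 7741 + 7600 = 15341$)
$a{\left(D{\left(7,9 \right)} \right)} + g = \frac{2 \left(-2 + 9\right)}{154 + \left(-2 + 9\right)} + 15341 = 2 \cdot 7 \frac{1}{154 + 7} + 15341 = 2 \cdot 7 \cdot \frac{1}{161} + 15341 = \frac{2}{23} + 15341 = \frac{352845}{23}$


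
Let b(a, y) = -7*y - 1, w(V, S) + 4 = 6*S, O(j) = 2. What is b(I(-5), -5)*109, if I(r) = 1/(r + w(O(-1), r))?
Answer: 3706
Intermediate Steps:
w(V, S) = -4 + 6*S
I(r) = 1/(-4 + 7*r) (I(r) = 1/(r + (-4 + 6*r)) = 1/(-4 + 7*r))
b(a, y) = -1 - 7*y
b(I(-5), -5)*109 = (-1 - 7*(-5))*109 = (-1 + 35)*109 = 34*109 = 3706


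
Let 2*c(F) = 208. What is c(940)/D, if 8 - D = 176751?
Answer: -104/176743 ≈ -0.00058842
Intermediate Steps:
D = -176743 (D = 8 - 1*176751 = 8 - 176751 = -176743)
c(F) = 104 (c(F) = (½)*208 = 104)
c(940)/D = 104/(-176743) = 104*(-1/176743) = -104/176743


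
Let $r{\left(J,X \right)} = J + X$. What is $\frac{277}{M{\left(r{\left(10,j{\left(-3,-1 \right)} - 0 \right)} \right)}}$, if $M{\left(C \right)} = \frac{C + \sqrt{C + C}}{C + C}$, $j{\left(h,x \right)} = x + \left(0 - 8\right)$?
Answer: $-554 + 554 \sqrt{2} \approx 229.47$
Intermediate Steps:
$j{\left(h,x \right)} = -8 + x$ ($j{\left(h,x \right)} = x + \left(0 - 8\right) = x - 8 = -8 + x$)
$M{\left(C \right)} = \frac{C + \sqrt{2} \sqrt{C}}{2 C}$ ($M{\left(C \right)} = \frac{C + \sqrt{2 C}}{2 C} = \left(C + \sqrt{2} \sqrt{C}\right) \frac{1}{2 C} = \frac{C + \sqrt{2} \sqrt{C}}{2 C}$)
$\frac{277}{M{\left(r{\left(10,j{\left(-3,-1 \right)} - 0 \right)} \right)}} = \frac{277}{\frac{1}{2} + \frac{\sqrt{2}}{2 \sqrt{10 - 9}}} = \frac{277}{\frac{1}{2} + \frac{\sqrt{2}}{2 \cdot 1}} = \frac{277}{\frac{1}{2} + \frac{1}{2} \sqrt{2} \cdot 1} = \frac{277}{\frac{1}{2} + \frac{\sqrt{2}}{2}}$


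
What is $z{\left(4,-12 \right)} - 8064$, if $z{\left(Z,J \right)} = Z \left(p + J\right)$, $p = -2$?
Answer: $-8120$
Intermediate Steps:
$z{\left(Z,J \right)} = Z \left(-2 + J\right)$
$z{\left(4,-12 \right)} - 8064 = 4 \left(-2 - 12\right) - 8064 = 4 \left(-14\right) - 8064 = -56 - 8064 = -8120$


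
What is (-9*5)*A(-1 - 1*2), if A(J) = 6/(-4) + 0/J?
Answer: 135/2 ≈ 67.500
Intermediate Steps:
A(J) = -3/2 (A(J) = 6*(-¼) + 0 = -3/2 + 0 = -3/2)
(-9*5)*A(-1 - 1*2) = -9*5*(-3/2) = -45*(-3/2) = 135/2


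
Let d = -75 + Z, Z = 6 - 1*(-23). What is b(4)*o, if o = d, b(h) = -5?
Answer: 230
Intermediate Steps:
Z = 29 (Z = 6 + 23 = 29)
d = -46 (d = -75 + 29 = -46)
o = -46
b(4)*o = -5*(-46) = 230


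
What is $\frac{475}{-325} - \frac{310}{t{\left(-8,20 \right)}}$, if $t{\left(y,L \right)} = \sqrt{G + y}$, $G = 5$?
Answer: $- \frac{19}{13} + \frac{310 i \sqrt{3}}{3} \approx -1.4615 + 178.98 i$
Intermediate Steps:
$t{\left(y,L \right)} = \sqrt{5 + y}$
$\frac{475}{-325} - \frac{310}{t{\left(-8,20 \right)}} = \frac{475}{-325} - \frac{310}{\sqrt{5 - 8}} = 475 \left(- \frac{1}{325}\right) - \frac{310}{\sqrt{-3}} = - \frac{19}{13} - \frac{310}{i \sqrt{3}} = - \frac{19}{13} - 310 \left(- \frac{i \sqrt{3}}{3}\right) = - \frac{19}{13} + \frac{310 i \sqrt{3}}{3}$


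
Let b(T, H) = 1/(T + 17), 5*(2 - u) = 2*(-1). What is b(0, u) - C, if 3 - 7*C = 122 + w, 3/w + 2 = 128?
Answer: 85277/4998 ≈ 17.062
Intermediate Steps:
u = 12/5 (u = 2 - 2*(-1)/5 = 2 - 1/5*(-2) = 2 + 2/5 = 12/5 ≈ 2.4000)
w = 1/42 (w = 3/(-2 + 128) = 3/126 = 3*(1/126) = 1/42 ≈ 0.023810)
b(T, H) = 1/(17 + T)
C = -4999/294 (C = 3/7 - (122 + 1/42)/7 = 3/7 - 1/7*5125/42 = 3/7 - 5125/294 = -4999/294 ≈ -17.003)
b(0, u) - C = 1/(17 + 0) - 1*(-4999/294) = 1/17 + 4999/294 = 85277/4998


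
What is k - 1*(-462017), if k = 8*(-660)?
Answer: 456737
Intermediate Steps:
k = -5280
k - 1*(-462017) = -5280 - 1*(-462017) = -5280 + 462017 = 456737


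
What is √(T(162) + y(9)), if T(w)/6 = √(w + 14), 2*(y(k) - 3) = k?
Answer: √(30 + 96*√11)/2 ≈ 9.3327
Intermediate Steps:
y(k) = 3 + k/2
T(w) = 6*√(14 + w) (T(w) = 6*√(w + 14) = 6*√(14 + w))
√(T(162) + y(9)) = √(6*√(14 + 162) + (3 + (½)*9)) = √(6*√176 + (3 + 9/2)) = √(6*(4*√11) + 15/2) = √(24*√11 + 15/2) = √(15/2 + 24*√11)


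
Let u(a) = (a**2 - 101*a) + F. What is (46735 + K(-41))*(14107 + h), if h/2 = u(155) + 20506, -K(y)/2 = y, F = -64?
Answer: 3358230227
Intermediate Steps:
u(a) = -64 + a**2 - 101*a (u(a) = (a**2 - 101*a) - 64 = -64 + a**2 - 101*a)
K(y) = -2*y
h = 57624 (h = 2*((-64 + 155**2 - 101*155) + 20506) = 2*((-64 + 24025 - 15655) + 20506) = 2*(8306 + 20506) = 2*28812 = 57624)
(46735 + K(-41))*(14107 + h) = (46735 - 2*(-41))*(14107 + 57624) = (46735 + 82)*71731 = 46817*71731 = 3358230227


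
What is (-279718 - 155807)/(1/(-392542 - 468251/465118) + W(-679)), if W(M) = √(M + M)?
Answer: 18492542794156031054325/22634481878490276605179433 + 14518236701221547288474110725*I*√1358/45268963756980553210358866 ≈ 0.00081701 + 11819.0*I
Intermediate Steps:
W(M) = √2*√M (W(M) = √(2*M) = √2*√M)
(-279718 - 155807)/(1/(-392542 - 468251/465118) + W(-679)) = (-279718 - 155807)/(1/(-392542 - 468251/465118) + √2*√(-679)) = -435525/(1/(-392542 - 468251*1/465118) + √2*(I*√679)) = -435525/(1/(-392542 - 468251/465118) + I*√1358) = -435525/(1/(-182578818207/465118) + I*√1358) = -435525/(-465118/182578818207 + I*√1358)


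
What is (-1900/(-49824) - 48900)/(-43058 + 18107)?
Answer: 609097925/310789656 ≈ 1.9598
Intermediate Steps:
(-1900/(-49824) - 48900)/(-43058 + 18107) = (-1900*(-1/49824) - 48900)/(-24951) = (475/12456 - 48900)*(-1/24951) = -609097925/12456*(-1/24951) = 609097925/310789656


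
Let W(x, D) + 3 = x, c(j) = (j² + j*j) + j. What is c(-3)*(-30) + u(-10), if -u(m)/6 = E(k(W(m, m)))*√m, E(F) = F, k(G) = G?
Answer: -450 + 78*I*√10 ≈ -450.0 + 246.66*I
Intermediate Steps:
c(j) = j + 2*j² (c(j) = (j² + j²) + j = 2*j² + j = j + 2*j²)
W(x, D) = -3 + x
u(m) = -6*√m*(-3 + m) (u(m) = -6*(-3 + m)*√m = -6*√m*(-3 + m))
c(-3)*(-30) + u(-10) = -3*(1 + 2*(-3))*(-30) + 6*√(-10)*(3 - 1*(-10)) = -3*(1 - 6)*(-30) + 6*(I*√10)*(3 + 10) = -3*(-5)*(-30) + 6*(I*√10)*13 = 15*(-30) + 78*I*√10 = -450 + 78*I*√10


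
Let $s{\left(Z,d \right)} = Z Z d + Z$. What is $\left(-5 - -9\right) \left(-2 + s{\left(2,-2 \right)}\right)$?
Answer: $-32$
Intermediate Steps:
$s{\left(Z,d \right)} = Z + d Z^{2}$ ($s{\left(Z,d \right)} = Z^{2} d + Z = d Z^{2} + Z = Z + d Z^{2}$)
$\left(-5 - -9\right) \left(-2 + s{\left(2,-2 \right)}\right) = \left(-5 - -9\right) \left(-2 + 2 \left(1 + 2 \left(-2\right)\right)\right) = \left(-5 + 9\right) \left(-2 + 2 \left(1 - 4\right)\right) = 4 \left(-2 + 2 \left(-3\right)\right) = 4 \left(-2 - 6\right) = 4 \left(-8\right) = -32$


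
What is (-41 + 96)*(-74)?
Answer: -4070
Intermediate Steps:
(-41 + 96)*(-74) = 55*(-74) = -4070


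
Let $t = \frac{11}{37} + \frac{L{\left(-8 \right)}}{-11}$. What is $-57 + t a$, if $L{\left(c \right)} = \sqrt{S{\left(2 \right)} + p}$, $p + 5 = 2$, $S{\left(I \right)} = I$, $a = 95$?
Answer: $- \frac{1064}{37} - \frac{95 i}{11} \approx -28.757 - 8.6364 i$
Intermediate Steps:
$p = -3$ ($p = -5 + 2 = -3$)
$L{\left(c \right)} = i$ ($L{\left(c \right)} = \sqrt{2 - 3} = \sqrt{-1} = i$)
$t = \frac{11}{37} - \frac{i}{11}$ ($t = \frac{11}{37} + \frac{i}{-11} = 11 \cdot \frac{1}{37} + i \left(- \frac{1}{11}\right) = \frac{11}{37} - \frac{i}{11} \approx 0.2973 - 0.090909 i$)
$-57 + t a = -57 + \left(\frac{11}{37} - \frac{i}{11}\right) 95 = -57 + \left(\frac{1045}{37} - \frac{95 i}{11}\right) = - \frac{1064}{37} - \frac{95 i}{11}$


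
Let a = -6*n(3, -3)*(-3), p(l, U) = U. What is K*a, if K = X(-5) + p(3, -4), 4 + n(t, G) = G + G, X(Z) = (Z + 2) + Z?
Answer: 2160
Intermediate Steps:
X(Z) = 2 + 2*Z (X(Z) = (2 + Z) + Z = 2 + 2*Z)
n(t, G) = -4 + 2*G (n(t, G) = -4 + (G + G) = -4 + 2*G)
a = -180 (a = -6*(-4 + 2*(-3))*(-3) = -6*(-4 - 6)*(-3) = -6*(-10)*(-3) = 60*(-3) = -180)
K = -12 (K = (2 + 2*(-5)) - 4 = (2 - 10) - 4 = -8 - 4 = -12)
K*a = -12*(-180) = 2160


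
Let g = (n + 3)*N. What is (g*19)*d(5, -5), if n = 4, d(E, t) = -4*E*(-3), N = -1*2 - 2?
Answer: -31920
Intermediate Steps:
N = -4 (N = -2 - 2 = -4)
d(E, t) = 12*E
g = -28 (g = (4 + 3)*(-4) = 7*(-4) = -28)
(g*19)*d(5, -5) = (-28*19)*(12*5) = -532*60 = -31920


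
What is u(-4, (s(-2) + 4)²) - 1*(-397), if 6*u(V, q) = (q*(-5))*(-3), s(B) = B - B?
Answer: 437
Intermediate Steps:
s(B) = 0
u(V, q) = 5*q/2 (u(V, q) = ((q*(-5))*(-3))/6 = (-5*q*(-3))/6 = (15*q)/6 = 5*q/2)
u(-4, (s(-2) + 4)²) - 1*(-397) = 5*(0 + 4)²/2 - 1*(-397) = (5/2)*4² + 397 = (5/2)*16 + 397 = 40 + 397 = 437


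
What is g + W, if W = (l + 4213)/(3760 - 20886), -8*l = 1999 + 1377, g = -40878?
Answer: -700080419/17126 ≈ -40878.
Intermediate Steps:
l = -422 (l = -(1999 + 1377)/8 = -⅛*3376 = -422)
W = -3791/17126 (W = (-422 + 4213)/(3760 - 20886) = 3791/(-17126) = 3791*(-1/17126) = -3791/17126 ≈ -0.22136)
g + W = -40878 - 3791/17126 = -700080419/17126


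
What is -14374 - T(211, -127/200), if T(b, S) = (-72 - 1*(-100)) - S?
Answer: -2880527/200 ≈ -14403.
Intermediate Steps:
T(b, S) = 28 - S (T(b, S) = (-72 + 100) - S = 28 - S)
-14374 - T(211, -127/200) = -14374 - (28 - (-127)/200) = -14374 - (28 - 1*(-127/200)) = -14374 - (28 + 127/200) = -14374 - 1*5727/200 = -14374 - 5727/200 = -2880527/200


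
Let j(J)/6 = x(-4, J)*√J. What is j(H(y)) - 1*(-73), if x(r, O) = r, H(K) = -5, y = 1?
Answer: 73 - 24*I*√5 ≈ 73.0 - 53.666*I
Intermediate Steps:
j(J) = -24*√J (j(J) = 6*(-4*√J) = -24*√J)
j(H(y)) - 1*(-73) = -24*I*√5 - 1*(-73) = -24*I*√5 + 73 = 73 - 24*I*√5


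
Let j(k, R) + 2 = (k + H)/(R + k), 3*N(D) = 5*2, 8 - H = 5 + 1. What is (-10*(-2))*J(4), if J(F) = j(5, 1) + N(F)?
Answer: 50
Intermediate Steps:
H = 2 (H = 8 - (5 + 1) = 8 - 1*6 = 8 - 6 = 2)
N(D) = 10/3 (N(D) = (5*2)/3 = (⅓)*10 = 10/3)
j(k, R) = -2 + (2 + k)/(R + k) (j(k, R) = -2 + (k + 2)/(R + k) = -2 + (2 + k)/(R + k))
J(F) = 5/2 (J(F) = (2 - 1*5 - 2*1)/(1 + 5) + 10/3 = (2 - 5 - 2)/6 + 10/3 = (⅙)*(-5) + 10/3 = -⅚ + 10/3 = 5/2)
(-10*(-2))*J(4) = -10*(-2)*(5/2) = 20*(5/2) = 50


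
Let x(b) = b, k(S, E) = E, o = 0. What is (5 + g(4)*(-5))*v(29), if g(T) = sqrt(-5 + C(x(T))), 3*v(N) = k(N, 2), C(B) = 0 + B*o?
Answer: 10/3 - 10*I*sqrt(5)/3 ≈ 3.3333 - 7.4536*I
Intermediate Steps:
C(B) = 0 (C(B) = 0 + B*0 = 0 + 0 = 0)
v(N) = 2/3 (v(N) = (1/3)*2 = 2/3)
g(T) = I*sqrt(5) (g(T) = sqrt(-5 + 0) = sqrt(-5) = I*sqrt(5))
(5 + g(4)*(-5))*v(29) = (5 + (I*sqrt(5))*(-5))*(2/3) = (5 - 5*I*sqrt(5))*(2/3) = 10/3 - 10*I*sqrt(5)/3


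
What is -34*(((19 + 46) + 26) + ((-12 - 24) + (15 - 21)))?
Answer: -1666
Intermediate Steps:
-34*(((19 + 46) + 26) + ((-12 - 24) + (15 - 21))) = -34*((65 + 26) + (-36 - 6)) = -34*(91 - 42) = -34*49 = -1666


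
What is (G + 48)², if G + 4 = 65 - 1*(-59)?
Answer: 28224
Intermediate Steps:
G = 120 (G = -4 + (65 - 1*(-59)) = -4 + (65 + 59) = -4 + 124 = 120)
(G + 48)² = (120 + 48)² = 168² = 28224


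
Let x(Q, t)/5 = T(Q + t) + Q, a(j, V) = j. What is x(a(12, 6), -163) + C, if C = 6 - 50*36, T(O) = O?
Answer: -2489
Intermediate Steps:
C = -1794 (C = 6 - 1800 = -1794)
x(Q, t) = 5*t + 10*Q (x(Q, t) = 5*((Q + t) + Q) = 5*(t + 2*Q) = 5*t + 10*Q)
x(a(12, 6), -163) + C = (5*(-163) + 10*12) - 1794 = (-815 + 120) - 1794 = -695 - 1794 = -2489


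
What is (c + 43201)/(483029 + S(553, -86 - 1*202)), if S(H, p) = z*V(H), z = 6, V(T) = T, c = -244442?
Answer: -201241/486347 ≈ -0.41378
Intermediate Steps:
S(H, p) = 6*H
(c + 43201)/(483029 + S(553, -86 - 1*202)) = (-244442 + 43201)/(483029 + 6*553) = -201241/(483029 + 3318) = -201241/486347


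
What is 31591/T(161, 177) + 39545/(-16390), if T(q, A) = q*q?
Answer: -1317583/1103494 ≈ -1.1940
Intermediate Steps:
T(q, A) = q²
31591/T(161, 177) + 39545/(-16390) = 31591/(161²) + 39545/(-16390) = 31591/25921 + 39545*(-1/16390) = 31591*(1/25921) - 719/298 = 4513/3703 - 719/298 = -1317583/1103494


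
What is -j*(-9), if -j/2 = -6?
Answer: 108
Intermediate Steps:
j = 12 (j = -2*(-6) = 12)
-j*(-9) = -1*12*(-9) = -12*(-9) = 108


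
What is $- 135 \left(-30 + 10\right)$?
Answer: $2700$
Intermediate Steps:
$- 135 \left(-30 + 10\right) = \left(-135\right) \left(-20\right) = 2700$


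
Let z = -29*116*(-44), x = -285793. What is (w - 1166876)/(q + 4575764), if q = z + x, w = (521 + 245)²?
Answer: -580120/4437987 ≈ -0.13072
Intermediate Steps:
z = 148016 (z = -3364*(-44) = 148016)
w = 586756 (w = 766² = 586756)
q = -137777 (q = 148016 - 285793 = -137777)
(w - 1166876)/(q + 4575764) = (586756 - 1166876)/(-137777 + 4575764) = -580120/4437987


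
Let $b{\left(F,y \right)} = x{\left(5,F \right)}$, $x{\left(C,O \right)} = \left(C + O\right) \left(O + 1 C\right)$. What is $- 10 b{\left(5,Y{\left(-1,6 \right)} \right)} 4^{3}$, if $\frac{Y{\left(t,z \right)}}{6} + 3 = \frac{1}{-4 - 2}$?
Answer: $-64000$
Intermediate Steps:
$x{\left(C,O \right)} = \left(C + O\right)^{2}$ ($x{\left(C,O \right)} = \left(C + O\right) \left(O + C\right) = \left(C + O\right) \left(C + O\right) = \left(C + O\right)^{2}$)
$Y{\left(t,z \right)} = -19$ ($Y{\left(t,z \right)} = -18 + \frac{6}{-4 - 2} = -18 + \frac{6}{-6} = -18 + 6 \left(- \frac{1}{6}\right) = -18 - 1 = -19$)
$b{\left(F,y \right)} = \left(5 + F\right)^{2}$
$- 10 b{\left(5,Y{\left(-1,6 \right)} \right)} 4^{3} = - 10 \left(5 + 5\right)^{2} \cdot 4^{3} = - 10 \cdot 10^{2} \cdot 64 = \left(-10\right) 100 \cdot 64 = \left(-1000\right) 64 = -64000$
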